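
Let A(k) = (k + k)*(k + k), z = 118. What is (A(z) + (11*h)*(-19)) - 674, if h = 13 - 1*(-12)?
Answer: 49797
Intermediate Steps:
h = 25 (h = 13 + 12 = 25)
A(k) = 4*k² (A(k) = (2*k)*(2*k) = 4*k²)
(A(z) + (11*h)*(-19)) - 674 = (4*118² + (11*25)*(-19)) - 674 = (4*13924 + 275*(-19)) - 674 = (55696 - 5225) - 674 = 50471 - 674 = 49797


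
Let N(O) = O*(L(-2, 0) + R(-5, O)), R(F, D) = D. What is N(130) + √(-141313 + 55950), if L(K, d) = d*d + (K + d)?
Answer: 16640 + I*√85363 ≈ 16640.0 + 292.17*I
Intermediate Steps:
L(K, d) = K + d + d² (L(K, d) = d² + (K + d) = K + d + d²)
N(O) = O*(-2 + O) (N(O) = O*((-2 + 0 + 0²) + O) = O*((-2 + 0 + 0) + O) = O*(-2 + O))
N(130) + √(-141313 + 55950) = 130*(-2 + 130) + √(-141313 + 55950) = 130*128 + √(-85363) = 16640 + I*√85363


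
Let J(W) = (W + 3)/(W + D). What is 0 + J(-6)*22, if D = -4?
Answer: 33/5 ≈ 6.6000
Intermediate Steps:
J(W) = (3 + W)/(-4 + W) (J(W) = (W + 3)/(W - 4) = (3 + W)/(-4 + W))
0 + J(-6)*22 = 0 + ((3 - 6)/(-4 - 6))*22 = 0 + (-3/(-10))*22 = 0 - ⅒*(-3)*22 = 0 + (3/10)*22 = 0 + 33/5 = 33/5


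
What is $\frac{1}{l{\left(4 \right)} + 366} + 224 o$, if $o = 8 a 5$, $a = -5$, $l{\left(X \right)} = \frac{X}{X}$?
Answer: $- \frac{16441599}{367} \approx -44800.0$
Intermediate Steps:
$l{\left(X \right)} = 1$
$o = -200$ ($o = 8 \left(-5\right) 5 = \left(-40\right) 5 = -200$)
$\frac{1}{l{\left(4 \right)} + 366} + 224 o = \frac{1}{1 + 366} + 224 \left(-200\right) = \frac{1}{367} - 44800 = - \frac{16441599}{367}$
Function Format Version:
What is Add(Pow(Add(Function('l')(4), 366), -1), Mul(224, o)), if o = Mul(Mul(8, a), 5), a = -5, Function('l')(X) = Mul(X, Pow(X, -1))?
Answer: Rational(-16441599, 367) ≈ -44800.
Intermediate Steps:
Function('l')(X) = 1
o = -200 (o = Mul(Mul(8, -5), 5) = Mul(-40, 5) = -200)
Add(Pow(Add(Function('l')(4), 366), -1), Mul(224, o)) = Add(Pow(Add(1, 366), -1), Mul(224, -200)) = Add(Pow(367, -1), -44800) = Add(Rational(1, 367), -44800) = Rational(-16441599, 367)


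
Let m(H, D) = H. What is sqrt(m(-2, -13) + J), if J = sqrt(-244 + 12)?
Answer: sqrt(-2 + 2*I*sqrt(58)) ≈ 2.5848 + 2.9464*I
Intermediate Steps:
J = 2*I*sqrt(58) (J = sqrt(-232) = 2*I*sqrt(58) ≈ 15.232*I)
sqrt(m(-2, -13) + J) = sqrt(-2 + 2*I*sqrt(58))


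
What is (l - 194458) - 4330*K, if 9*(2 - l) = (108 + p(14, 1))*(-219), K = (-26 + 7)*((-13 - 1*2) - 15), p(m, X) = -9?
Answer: -2660147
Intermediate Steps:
K = 570 (K = -19*((-13 - 2) - 15) = -19*(-15 - 15) = -19*(-30) = 570)
l = 2411 (l = 2 - (108 - 9)*(-219)/9 = 2 - 11*(-219) = 2 - 1/9*(-21681) = 2 + 2409 = 2411)
(l - 194458) - 4330*K = (2411 - 194458) - 4330*570 = -192047 - 2468100 = -2660147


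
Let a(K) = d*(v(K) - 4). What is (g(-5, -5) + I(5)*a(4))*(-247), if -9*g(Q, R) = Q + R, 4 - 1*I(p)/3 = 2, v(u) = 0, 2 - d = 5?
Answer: -162526/9 ≈ -18058.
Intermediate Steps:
d = -3 (d = 2 - 1*5 = 2 - 5 = -3)
a(K) = 12 (a(K) = -3*(0 - 4) = -3*(-4) = 12)
I(p) = 6 (I(p) = 12 - 3*2 = 12 - 6 = 6)
g(Q, R) = -Q/9 - R/9 (g(Q, R) = -(Q + R)/9 = -Q/9 - R/9)
(g(-5, -5) + I(5)*a(4))*(-247) = ((-⅑*(-5) - ⅑*(-5)) + 6*12)*(-247) = ((5/9 + 5/9) + 72)*(-247) = (10/9 + 72)*(-247) = (658/9)*(-247) = -162526/9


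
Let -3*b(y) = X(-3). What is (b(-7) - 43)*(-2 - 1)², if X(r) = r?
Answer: -378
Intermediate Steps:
b(y) = 1 (b(y) = -⅓*(-3) = 1)
(b(-7) - 43)*(-2 - 1)² = (1 - 43)*(-2 - 1)² = -42*(-3)² = -42*9 = -378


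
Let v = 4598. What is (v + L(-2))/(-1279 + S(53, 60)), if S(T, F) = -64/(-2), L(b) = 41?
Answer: -4639/1247 ≈ -3.7201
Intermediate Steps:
S(T, F) = 32 (S(T, F) = -64*(-½) = 32)
(v + L(-2))/(-1279 + S(53, 60)) = (4598 + 41)/(-1279 + 32) = 4639/(-1247) = 4639*(-1/1247) = -4639/1247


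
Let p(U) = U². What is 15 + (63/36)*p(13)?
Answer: 1243/4 ≈ 310.75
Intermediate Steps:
15 + (63/36)*p(13) = 15 + (63/36)*13² = 15 + (63*(1/36))*169 = 15 + (7/4)*169 = 15 + 1183/4 = 1243/4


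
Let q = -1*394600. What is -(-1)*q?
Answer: -394600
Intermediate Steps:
q = -394600
-(-1)*q = -(-1)*(-394600) = -1*394600 = -394600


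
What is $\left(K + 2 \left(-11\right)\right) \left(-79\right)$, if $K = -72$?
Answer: $7426$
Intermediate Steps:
$\left(K + 2 \left(-11\right)\right) \left(-79\right) = \left(-72 + 2 \left(-11\right)\right) \left(-79\right) = \left(-72 - 22\right) \left(-79\right) = \left(-94\right) \left(-79\right) = 7426$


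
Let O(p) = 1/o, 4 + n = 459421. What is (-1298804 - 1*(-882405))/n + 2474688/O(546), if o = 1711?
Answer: 1945259403412657/459417 ≈ 4.2342e+9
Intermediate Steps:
n = 459417 (n = -4 + 459421 = 459417)
O(p) = 1/1711
(-1298804 - 1*(-882405))/n + 2474688/O(546) = (-1298804 - 1*(-882405))/459417 + 2474688/(1/1711) = (-1298804 + 882405)*(1/459417) + 2474688*1711 = -416399*1/459417 + 4234191168 = -416399/459417 + 4234191168 = 1945259403412657/459417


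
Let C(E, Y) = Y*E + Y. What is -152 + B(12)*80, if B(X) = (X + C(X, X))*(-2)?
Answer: -27032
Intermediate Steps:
C(E, Y) = Y + E*Y (C(E, Y) = E*Y + Y = Y + E*Y)
B(X) = -2*X - 2*X*(1 + X) (B(X) = (X + X*(1 + X))*(-2) = -2*X - 2*X*(1 + X))
-152 + B(12)*80 = -152 + (2*12*(-2 - 1*12))*80 = -152 + (2*12*(-2 - 12))*80 = -152 + (2*12*(-14))*80 = -152 - 336*80 = -152 - 26880 = -27032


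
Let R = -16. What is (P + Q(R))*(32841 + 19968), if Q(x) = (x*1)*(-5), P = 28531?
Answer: 1510918299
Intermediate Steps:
Q(x) = -5*x (Q(x) = x*(-5) = -5*x)
(P + Q(R))*(32841 + 19968) = (28531 - 5*(-16))*(32841 + 19968) = (28531 + 80)*52809 = 28611*52809 = 1510918299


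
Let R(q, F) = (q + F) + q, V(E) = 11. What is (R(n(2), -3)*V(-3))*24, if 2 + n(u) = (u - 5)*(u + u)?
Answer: -8184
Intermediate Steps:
n(u) = -2 + 2*u*(-5 + u) (n(u) = -2 + (u - 5)*(u + u) = -2 + (-5 + u)*(2*u) = -2 + 2*u*(-5 + u))
R(q, F) = F + 2*q (R(q, F) = (F + q) + q = F + 2*q)
(R(n(2), -3)*V(-3))*24 = ((-3 + 2*(-2 - 10*2 + 2*2²))*11)*24 = ((-3 + 2*(-2 - 20 + 2*4))*11)*24 = ((-3 + 2*(-2 - 20 + 8))*11)*24 = ((-3 + 2*(-14))*11)*24 = ((-3 - 28)*11)*24 = -31*11*24 = -341*24 = -8184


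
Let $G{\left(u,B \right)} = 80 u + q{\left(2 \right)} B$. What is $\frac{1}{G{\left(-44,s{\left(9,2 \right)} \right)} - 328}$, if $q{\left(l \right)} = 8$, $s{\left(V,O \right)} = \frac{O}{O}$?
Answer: $- \frac{1}{3840} \approx -0.00026042$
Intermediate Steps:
$s{\left(V,O \right)} = 1$
$G{\left(u,B \right)} = 8 B + 80 u$ ($G{\left(u,B \right)} = 80 u + 8 B = 8 B + 80 u$)
$\frac{1}{G{\left(-44,s{\left(9,2 \right)} \right)} - 328} = \frac{1}{\left(8 \cdot 1 + 80 \left(-44\right)\right) - 328} = \frac{1}{\left(8 - 3520\right) - 328} = \frac{1}{-3512 - 328} = \frac{1}{-3840} = - \frac{1}{3840}$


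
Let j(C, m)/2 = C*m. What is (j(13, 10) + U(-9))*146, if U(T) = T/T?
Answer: 38106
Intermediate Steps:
U(T) = 1
j(C, m) = 2*C*m (j(C, m) = 2*(C*m) = 2*C*m)
(j(13, 10) + U(-9))*146 = (2*13*10 + 1)*146 = (260 + 1)*146 = 261*146 = 38106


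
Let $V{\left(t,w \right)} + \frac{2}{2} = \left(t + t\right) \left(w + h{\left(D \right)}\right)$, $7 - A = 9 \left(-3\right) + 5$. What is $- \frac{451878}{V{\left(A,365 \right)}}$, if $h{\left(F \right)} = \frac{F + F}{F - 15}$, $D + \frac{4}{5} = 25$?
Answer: $- \frac{3464398}{164635} \approx -21.043$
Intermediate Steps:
$D = \frac{121}{5}$ ($D = - \frac{4}{5} + 25 = \frac{121}{5} \approx 24.2$)
$A = 29$ ($A = 7 - \left(9 \left(-3\right) + 5\right) = 7 - \left(-27 + 5\right) = 7 - -22 = 7 + 22 = 29$)
$h{\left(F \right)} = \frac{2 F}{-15 + F}$
$V{\left(t,w \right)} = -1 + 2 t \left(\frac{121}{23} + w\right)$ ($V{\left(t,w \right)} = -1 + \left(t + t\right) \left(w + 2 \cdot \frac{121}{5} \frac{1}{-15 + \frac{121}{5}}\right) = -1 + 2 t \left(w + 2 \cdot \frac{121}{5} \frac{1}{\frac{46}{5}}\right) = -1 + 2 t \left(w + 2 \cdot \frac{121}{5} \cdot \frac{5}{46}\right) = -1 + 2 t \left(w + \frac{121}{23}\right) = -1 + 2 t \left(\frac{121}{23} + w\right)$)
$- \frac{451878}{V{\left(A,365 \right)}} = - \frac{451878}{-1 + \frac{242}{23} \cdot 29 + 2 \cdot 29 \cdot 365} = - \frac{451878}{-1 + \frac{7018}{23} + 21170} = - \frac{451878}{\frac{493905}{23}} = \left(-451878\right) \frac{23}{493905} = - \frac{3464398}{164635}$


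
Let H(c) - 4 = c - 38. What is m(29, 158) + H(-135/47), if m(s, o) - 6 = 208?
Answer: 8325/47 ≈ 177.13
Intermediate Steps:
m(s, o) = 214 (m(s, o) = 6 + 208 = 214)
H(c) = -34 + c (H(c) = 4 + (c - 38) = 4 + (-38 + c) = -34 + c)
m(29, 158) + H(-135/47) = 214 + (-34 - 135/47) = 214 - 1733/47 = 8325/47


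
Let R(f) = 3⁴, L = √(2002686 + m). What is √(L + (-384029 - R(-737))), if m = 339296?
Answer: √(-384110 + √2341982) ≈ 618.53*I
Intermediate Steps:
L = √2341982 (L = √(2002686 + 339296) = √2341982 ≈ 1530.4)
R(f) = 81
√(L + (-384029 - R(-737))) = √(√2341982 + (-384029 - 1*81)) = √(√2341982 + (-384029 - 81)) = √(√2341982 - 384110) = √(-384110 + √2341982)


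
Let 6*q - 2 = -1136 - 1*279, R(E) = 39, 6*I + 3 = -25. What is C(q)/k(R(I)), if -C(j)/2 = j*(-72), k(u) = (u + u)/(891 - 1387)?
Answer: 2803392/13 ≈ 2.1565e+5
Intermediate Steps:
I = -14/3 (I = -½ + (⅙)*(-25) = -½ - 25/6 = -14/3 ≈ -4.6667)
k(u) = -u/248 (k(u) = (2*u)/(-496) = (2*u)*(-1/496) = -u/248)
q = -471/2 (q = ⅓ + (-1136 - 1*279)/6 = ⅓ + (-1136 - 279)/6 = ⅓ + (⅙)*(-1415) = ⅓ - 1415/6 = -471/2 ≈ -235.50)
C(j) = 144*j (C(j) = -2*j*(-72) = -(-144)*j = 144*j)
C(q)/k(R(I)) = (144*(-471/2))/((-1/248*39)) = -33912/(-39/248) = -33912*(-248/39) = 2803392/13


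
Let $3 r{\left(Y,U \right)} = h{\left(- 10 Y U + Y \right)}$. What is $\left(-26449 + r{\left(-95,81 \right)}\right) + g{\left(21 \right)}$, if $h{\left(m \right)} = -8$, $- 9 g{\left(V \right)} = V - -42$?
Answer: $- \frac{79376}{3} \approx -26459.0$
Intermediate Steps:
$g{\left(V \right)} = - \frac{14}{3} - \frac{V}{9}$ ($g{\left(V \right)} = - \frac{V - -42}{9} = - \frac{V + 42}{9} = - \frac{42 + V}{9} = - \frac{14}{3} - \frac{V}{9}$)
$r{\left(Y,U \right)} = - \frac{8}{3}$ ($r{\left(Y,U \right)} = \frac{1}{3} \left(-8\right) = - \frac{8}{3}$)
$\left(-26449 + r{\left(-95,81 \right)}\right) + g{\left(21 \right)} = \left(-26449 - \frac{8}{3}\right) - 7 = - \frac{79355}{3} - 7 = - \frac{79376}{3}$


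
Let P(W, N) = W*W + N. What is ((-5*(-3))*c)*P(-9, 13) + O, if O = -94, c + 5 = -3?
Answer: -11374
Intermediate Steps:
c = -8 (c = -5 - 3 = -8)
P(W, N) = N + W**2 (P(W, N) = W**2 + N = N + W**2)
((-5*(-3))*c)*P(-9, 13) + O = (-5*(-3)*(-8))*(13 + (-9)**2) - 94 = (15*(-8))*(13 + 81) - 94 = -120*94 - 94 = -11280 - 94 = -11374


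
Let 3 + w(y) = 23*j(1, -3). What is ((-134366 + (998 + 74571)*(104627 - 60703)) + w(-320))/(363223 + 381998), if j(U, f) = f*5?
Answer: 1106386014/248407 ≈ 4453.9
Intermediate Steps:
j(U, f) = 5*f
w(y) = -348 (w(y) = -3 + 23*(5*(-3)) = -3 + 23*(-15) = -3 - 345 = -348)
((-134366 + (998 + 74571)*(104627 - 60703)) + w(-320))/(363223 + 381998) = ((-134366 + (998 + 74571)*(104627 - 60703)) - 348)/(363223 + 381998) = ((-134366 + 75569*43924) - 348)/745221 = ((-134366 + 3319292756) - 348)*(1/745221) = (3319158390 - 348)*(1/745221) = 3319158042*(1/745221) = 1106386014/248407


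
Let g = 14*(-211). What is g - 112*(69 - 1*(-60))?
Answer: -17402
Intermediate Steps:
g = -2954
g - 112*(69 - 1*(-60)) = -2954 - 112*(69 - 1*(-60)) = -2954 - 112*(69 + 60) = -2954 - 112*129 = -2954 - 1*14448 = -2954 - 14448 = -17402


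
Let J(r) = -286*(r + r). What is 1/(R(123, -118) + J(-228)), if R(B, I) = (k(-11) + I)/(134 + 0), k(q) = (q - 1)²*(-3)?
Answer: 67/8737597 ≈ 7.6680e-6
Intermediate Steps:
J(r) = -572*r
k(q) = -3*(-1 + q)² (k(q) = (-1 + q)²*(-3) = -3*(-1 + q)²)
R(B, I) = -216/67 + I/134 (R(B, I) = (-3*(-1 - 11)² + I)/(134 + 0) = (-3*(-12)² + I)/134 = (-3*144 + I)*(1/134) = (-432 + I)*(1/134) = -216/67 + I/134)
1/(R(123, -118) + J(-228)) = 1/((-216/67 + (1/134)*(-118)) - 572*(-228)) = 1/((-216/67 - 59/67) + 130416) = 1/(-275/67 + 130416) = 1/(8737597/67) = 67/8737597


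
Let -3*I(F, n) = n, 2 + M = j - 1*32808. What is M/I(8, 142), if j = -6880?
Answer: 59535/71 ≈ 838.52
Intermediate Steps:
M = -39690 (M = -2 + (-6880 - 1*32808) = -2 + (-6880 - 32808) = -2 - 39688 = -39690)
I(F, n) = -n/3
M/I(8, 142) = -39690/((-⅓*142)) = -39690/(-142/3) = -39690*(-3/142) = 59535/71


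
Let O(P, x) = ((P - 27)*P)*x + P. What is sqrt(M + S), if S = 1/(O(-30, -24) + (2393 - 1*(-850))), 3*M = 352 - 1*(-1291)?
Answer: sqrt(9674645662)/4203 ≈ 23.402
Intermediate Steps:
O(P, x) = P + P*x*(-27 + P) (O(P, x) = ((-27 + P)*P)*x + P = (P*(-27 + P))*x + P = P*x*(-27 + P) + P = P + P*x*(-27 + P))
M = 1643/3 (M = (352 - 1*(-1291))/3 = (352 + 1291)/3 = (1/3)*1643 = 1643/3 ≈ 547.67)
S = -1/37827 (S = 1/(-30*(1 - 27*(-24) - 30*(-24)) + (2393 - 1*(-850))) = 1/(-30*(1 + 648 + 720) + (2393 + 850)) = 1/(-30*1369 + 3243) = 1/(-41070 + 3243) = 1/(-37827) = -1/37827 ≈ -2.6436e-5)
sqrt(M + S) = sqrt(1643/3 - 1/37827) = sqrt(20716586/37827) = sqrt(9674645662)/4203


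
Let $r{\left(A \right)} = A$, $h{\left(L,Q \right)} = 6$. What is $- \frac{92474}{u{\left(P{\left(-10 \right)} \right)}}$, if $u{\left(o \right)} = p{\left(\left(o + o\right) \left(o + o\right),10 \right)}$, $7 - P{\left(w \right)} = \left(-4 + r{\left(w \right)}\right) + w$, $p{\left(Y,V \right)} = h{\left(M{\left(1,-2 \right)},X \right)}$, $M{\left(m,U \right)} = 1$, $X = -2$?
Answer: $- \frac{46237}{3} \approx -15412.0$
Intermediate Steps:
$p{\left(Y,V \right)} = 6$
$P{\left(w \right)} = 11 - 2 w$ ($P{\left(w \right)} = 7 - \left(\left(-4 + w\right) + w\right) = 7 - \left(-4 + 2 w\right) = 11 - 2 w$)
$u{\left(o \right)} = 6$
$- \frac{92474}{u{\left(P{\left(-10 \right)} \right)}} = - \frac{92474}{6} = \left(-92474\right) \frac{1}{6} = - \frac{46237}{3}$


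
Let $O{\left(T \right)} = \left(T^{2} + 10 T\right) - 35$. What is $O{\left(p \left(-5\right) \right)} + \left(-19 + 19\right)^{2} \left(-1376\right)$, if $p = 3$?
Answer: $40$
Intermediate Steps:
$O{\left(T \right)} = -35 + T^{2} + 10 T$
$O{\left(p \left(-5\right) \right)} + \left(-19 + 19\right)^{2} \left(-1376\right) = \left(-35 + \left(3 \left(-5\right)\right)^{2} + 10 \cdot 3 \left(-5\right)\right) + \left(-19 + 19\right)^{2} \left(-1376\right) = \left(-35 + \left(-15\right)^{2} + 10 \left(-15\right)\right) + 0^{2} \left(-1376\right) = \left(-35 + 225 - 150\right) + 0 \left(-1376\right) = 40 + 0 = 40$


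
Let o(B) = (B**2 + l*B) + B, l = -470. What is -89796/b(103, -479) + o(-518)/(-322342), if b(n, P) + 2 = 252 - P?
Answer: -4886289191/39164553 ≈ -124.76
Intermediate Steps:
o(B) = B**2 - 469*B (o(B) = (B**2 - 470*B) + B = B**2 - 469*B)
b(n, P) = 250 - P (b(n, P) = -2 + (252 - P) = 250 - P)
-89796/b(103, -479) + o(-518)/(-322342) = -89796/(250 - 1*(-479)) - 518*(-469 - 518)/(-322342) = -89796/(250 + 479) - 518*(-987)*(-1/322342) = -89796/729 + 511266*(-1/322342) = -89796*1/729 - 255633/161171 = -29932/243 - 255633/161171 = -4886289191/39164553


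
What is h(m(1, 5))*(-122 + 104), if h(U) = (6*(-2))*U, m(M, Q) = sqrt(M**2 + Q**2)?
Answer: 216*sqrt(26) ≈ 1101.4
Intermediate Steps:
h(U) = -12*U
h(m(1, 5))*(-122 + 104) = (-12*sqrt(1**2 + 5**2))*(-122 + 104) = -12*sqrt(1 + 25)*(-18) = -12*sqrt(26)*(-18) = 216*sqrt(26)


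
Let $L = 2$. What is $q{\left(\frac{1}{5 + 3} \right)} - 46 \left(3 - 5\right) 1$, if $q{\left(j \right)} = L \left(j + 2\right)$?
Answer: $\frac{385}{4} \approx 96.25$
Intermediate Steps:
$q{\left(j \right)} = 4 + 2 j$ ($q{\left(j \right)} = 2 \left(j + 2\right) = 2 \left(2 + j\right) = 4 + 2 j$)
$q{\left(\frac{1}{5 + 3} \right)} - 46 \left(3 - 5\right) 1 = \left(4 + \frac{2}{5 + 3}\right) - 46 \left(3 - 5\right) 1 = \left(4 + \frac{2}{8}\right) - 46 \left(\left(-2\right) 1\right) = \left(4 + 2 \cdot \frac{1}{8}\right) - -92 = \left(4 + \frac{1}{4}\right) + 92 = \frac{17}{4} + 92 = \frac{385}{4}$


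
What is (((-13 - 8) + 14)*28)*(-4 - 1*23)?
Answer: 5292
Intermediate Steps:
(((-13 - 8) + 14)*28)*(-4 - 1*23) = ((-21 + 14)*28)*(-4 - 23) = -7*28*(-27) = -196*(-27) = 5292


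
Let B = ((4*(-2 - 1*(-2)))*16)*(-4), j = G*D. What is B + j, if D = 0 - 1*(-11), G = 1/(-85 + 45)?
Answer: -11/40 ≈ -0.27500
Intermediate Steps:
G = -1/40 (G = 1/(-40) = -1/40 ≈ -0.025000)
D = 11 (D = 0 + 11 = 11)
j = -11/40 (j = -1/40*11 = -11/40 ≈ -0.27500)
B = 0 (B = ((4*(-2 + 2))*16)*(-4) = ((4*0)*16)*(-4) = (0*16)*(-4) = 0*(-4) = 0)
B + j = 0 - 11/40 = -11/40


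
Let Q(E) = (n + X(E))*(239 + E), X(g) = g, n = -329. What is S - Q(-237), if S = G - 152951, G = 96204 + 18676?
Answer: -36939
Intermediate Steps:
Q(E) = (-329 + E)*(239 + E)
G = 114880
S = -38071 (S = 114880 - 152951 = -38071)
S - Q(-237) = -38071 - (-78631 + (-237)² - 90*(-237)) = -38071 - (-78631 + 56169 + 21330) = -38071 - 1*(-1132) = -38071 + 1132 = -36939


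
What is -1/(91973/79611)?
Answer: -11373/13139 ≈ -0.86559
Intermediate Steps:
-1/(91973/79611) = -1/(91973*(1/79611)) = -1/13139/11373 = -1*11373/13139 = -11373/13139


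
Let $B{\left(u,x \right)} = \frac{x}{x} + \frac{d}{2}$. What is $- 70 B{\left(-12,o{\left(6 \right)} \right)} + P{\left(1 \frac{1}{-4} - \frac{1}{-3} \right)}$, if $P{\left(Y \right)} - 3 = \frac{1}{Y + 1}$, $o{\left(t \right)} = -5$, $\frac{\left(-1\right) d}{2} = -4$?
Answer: $- \frac{4499}{13} \approx -346.08$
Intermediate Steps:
$d = 8$ ($d = \left(-2\right) \left(-4\right) = 8$)
$B{\left(u,x \right)} = 5$ ($B{\left(u,x \right)} = \frac{x}{x} + \frac{8}{2} = 1 + 8 \cdot \frac{1}{2} = 1 + 4 = 5$)
$P{\left(Y \right)} = 3 + \frac{1}{1 + Y}$ ($P{\left(Y \right)} = 3 + \frac{1}{Y + 1} = 3 + \frac{1}{1 + Y}$)
$- 70 B{\left(-12,o{\left(6 \right)} \right)} + P{\left(1 \frac{1}{-4} - \frac{1}{-3} \right)} = \left(-70\right) 5 + \frac{4 + 3 \left(1 \frac{1}{-4} - \frac{1}{-3}\right)}{1 + \left(1 \frac{1}{-4} - \frac{1}{-3}\right)} = -350 + \frac{4 + 3 \left(1 \left(- \frac{1}{4}\right) - - \frac{1}{3}\right)}{1 + \left(1 \left(- \frac{1}{4}\right) - - \frac{1}{3}\right)} = -350 + \frac{4 + 3 \left(- \frac{1}{4} + \frac{1}{3}\right)}{1 + \left(- \frac{1}{4} + \frac{1}{3}\right)} = -350 + \frac{4 + 3 \cdot \frac{1}{12}}{1 + \frac{1}{12}} = -350 + \frac{4 + \frac{1}{4}}{\frac{13}{12}} = -350 + \frac{12}{13} \cdot \frac{17}{4} = -350 + \frac{51}{13} = - \frac{4499}{13}$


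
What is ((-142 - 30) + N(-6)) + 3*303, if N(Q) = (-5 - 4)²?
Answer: 818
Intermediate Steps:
N(Q) = 81 (N(Q) = (-9)² = 81)
((-142 - 30) + N(-6)) + 3*303 = ((-142 - 30) + 81) + 3*303 = (-172 + 81) + 909 = -91 + 909 = 818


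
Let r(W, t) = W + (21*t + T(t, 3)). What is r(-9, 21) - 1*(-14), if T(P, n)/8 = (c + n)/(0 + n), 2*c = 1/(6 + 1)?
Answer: 9538/21 ≈ 454.19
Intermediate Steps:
c = 1/14 (c = 1/(2*(6 + 1)) = (½)/7 = (½)*(⅐) = 1/14 ≈ 0.071429)
T(P, n) = 8*(1/14 + n)/n (T(P, n) = 8*((1/14 + n)/(0 + n)) = 8*((1/14 + n)/n) = 8*(1/14 + n)/n)
r(W, t) = 172/21 + W + 21*t (r(W, t) = W + (21*t + (8 + (4/7)/3)) = W + (21*t + (8 + (4/7)*(⅓))) = W + (21*t + (8 + 4/21)) = W + (21*t + 172/21) = W + (172/21 + 21*t) = 172/21 + W + 21*t)
r(-9, 21) - 1*(-14) = (172/21 - 9 + 21*21) - 1*(-14) = (172/21 - 9 + 441) + 14 = 9244/21 + 14 = 9538/21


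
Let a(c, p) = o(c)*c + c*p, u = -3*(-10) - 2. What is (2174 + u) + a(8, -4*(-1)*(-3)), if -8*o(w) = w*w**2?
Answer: 1594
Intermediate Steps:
o(w) = -w**3/8 (o(w) = -w*w**2/8 = -w**3/8)
u = 28 (u = 30 - 2 = 28)
a(c, p) = -c**4/8 + c*p (a(c, p) = (-c**3/8)*c + c*p = -c**4/8 + c*p)
(2174 + u) + a(8, -4*(-1)*(-3)) = (2174 + 28) + 8*(-4*(-1)*(-3) - 1/8*8**3) = 2202 + 8*(4*(-3) - 1/8*512) = 2202 + 8*(-12 - 64) = 2202 + 8*(-76) = 2202 - 608 = 1594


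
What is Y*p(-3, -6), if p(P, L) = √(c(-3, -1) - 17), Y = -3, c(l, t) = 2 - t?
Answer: -3*I*√14 ≈ -11.225*I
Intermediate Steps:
p(P, L) = I*√14 (p(P, L) = √((2 - 1*(-1)) - 17) = √((2 + 1) - 17) = √(3 - 17) = √(-14) = I*√14)
Y*p(-3, -6) = -3*I*√14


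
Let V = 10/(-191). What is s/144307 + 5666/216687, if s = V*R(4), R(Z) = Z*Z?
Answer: 156135231322/5972465123619 ≈ 0.026143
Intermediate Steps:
R(Z) = Z**2
V = -10/191 (V = 10*(-1/191) = -10/191 ≈ -0.052356)
s = -160/191 (s = -10/191*4**2 = -10/191*16 = -160/191 ≈ -0.83770)
s/144307 + 5666/216687 = -160/191/144307 + 5666/216687 = -160/191*1/144307 + 5666*(1/216687) = -160/27562637 + 5666/216687 = 156135231322/5972465123619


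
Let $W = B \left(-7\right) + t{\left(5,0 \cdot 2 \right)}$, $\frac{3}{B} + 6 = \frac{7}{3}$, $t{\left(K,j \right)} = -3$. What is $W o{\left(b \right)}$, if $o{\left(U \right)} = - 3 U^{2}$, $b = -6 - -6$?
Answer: $0$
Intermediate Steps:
$b = 0$ ($b = -6 + 6 = 0$)
$B = - \frac{9}{11}$ ($B = \frac{3}{-6 + \frac{7}{3}} = \frac{3}{- \frac{11}{3}} = 3 \left(- \frac{3}{11}\right) = - \frac{9}{11} \approx -0.81818$)
$W = \frac{30}{11}$ ($W = \left(- \frac{9}{11}\right) \left(-7\right) - 3 = \frac{63}{11} - 3 = \frac{30}{11} \approx 2.7273$)
$W o{\left(b \right)} = \frac{30 \left(- 3 \cdot 0^{2}\right)}{11} = \frac{30 \left(\left(-3\right) 0\right)}{11} = \frac{30}{11} \cdot 0 = 0$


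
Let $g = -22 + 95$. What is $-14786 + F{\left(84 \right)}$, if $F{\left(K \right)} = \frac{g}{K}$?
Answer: $- \frac{1241951}{84} \approx -14785.0$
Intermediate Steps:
$g = 73$
$F{\left(K \right)} = \frac{73}{K}$
$-14786 + F{\left(84 \right)} = -14786 + \frac{73}{84} = - \frac{1241951}{84}$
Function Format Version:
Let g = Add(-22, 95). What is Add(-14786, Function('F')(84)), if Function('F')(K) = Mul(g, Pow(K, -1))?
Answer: Rational(-1241951, 84) ≈ -14785.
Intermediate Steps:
g = 73
Function('F')(K) = Mul(73, Pow(K, -1))
Add(-14786, Function('F')(84)) = Add(-14786, Mul(73, Pow(84, -1))) = Add(-14786, Mul(73, Rational(1, 84))) = Add(-14786, Rational(73, 84)) = Rational(-1241951, 84)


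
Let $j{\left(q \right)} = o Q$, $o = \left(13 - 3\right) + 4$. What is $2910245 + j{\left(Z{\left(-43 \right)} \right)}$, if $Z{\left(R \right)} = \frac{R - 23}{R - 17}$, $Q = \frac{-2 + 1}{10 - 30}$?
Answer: $\frac{29102457}{10} \approx 2.9102 \cdot 10^{6}$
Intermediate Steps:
$Q = \frac{1}{20}$ ($Q = - \frac{1}{-20} = \left(-1\right) \left(- \frac{1}{20}\right) = \frac{1}{20} \approx 0.05$)
$o = 14$ ($o = 10 + 4 = 14$)
$Z{\left(R \right)} = \frac{-23 + R}{-17 + R}$
$j{\left(q \right)} = \frac{7}{10}$ ($j{\left(q \right)} = 14 \cdot \frac{1}{20} = \frac{7}{10}$)
$2910245 + j{\left(Z{\left(-43 \right)} \right)} = 2910245 + \frac{7}{10} = \frac{29102457}{10}$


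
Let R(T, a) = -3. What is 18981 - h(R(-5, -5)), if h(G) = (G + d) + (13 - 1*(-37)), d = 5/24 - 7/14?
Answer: 454423/24 ≈ 18934.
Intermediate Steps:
d = -7/24 (d = 5*(1/24) - 7*1/14 = 5/24 - 1/2 = -7/24 ≈ -0.29167)
h(G) = 1193/24 + G (h(G) = (G - 7/24) + (13 - 1*(-37)) = (-7/24 + G) + (13 + 37) = (-7/24 + G) + 50 = 1193/24 + G)
18981 - h(R(-5, -5)) = 18981 - (1193/24 - 3) = 18981 - 1*1121/24 = 18981 - 1121/24 = 454423/24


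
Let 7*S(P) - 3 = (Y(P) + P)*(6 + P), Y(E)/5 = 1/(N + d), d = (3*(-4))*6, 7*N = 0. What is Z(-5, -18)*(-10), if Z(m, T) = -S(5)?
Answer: 20605/252 ≈ 81.766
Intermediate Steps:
N = 0 (N = (1/7)*0 = 0)
d = -72 (d = -12*6 = -72)
Y(E) = -5/72 (Y(E) = 5/(0 - 72) = 5/(-72) = 5*(-1/72) = -5/72)
S(P) = 3/7 + (6 + P)*(-5/72 + P)/7 (S(P) = 3/7 + ((-5/72 + P)*(6 + P))/7 = 3/7 + ((6 + P)*(-5/72 + P))/7 = 3/7 + (6 + P)*(-5/72 + P)/7)
Z(m, T) = -4121/504 (Z(m, T) = -(31/84 + (1/7)*5**2 + (61/72)*5) = -(31/84 + (1/7)*25 + 305/72) = -(31/84 + 25/7 + 305/72) = -1*4121/504 = -4121/504)
Z(-5, -18)*(-10) = -4121/504*(-10) = 20605/252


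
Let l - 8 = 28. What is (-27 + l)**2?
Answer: 81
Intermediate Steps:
l = 36 (l = 8 + 28 = 36)
(-27 + l)**2 = (-27 + 36)**2 = 9**2 = 81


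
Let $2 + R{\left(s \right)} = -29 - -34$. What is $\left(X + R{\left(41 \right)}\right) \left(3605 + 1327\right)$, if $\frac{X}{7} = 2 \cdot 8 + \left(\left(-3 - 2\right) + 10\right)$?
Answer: $739800$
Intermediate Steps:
$X = 147$ ($X = 7 \left(2 \cdot 8 + \left(\left(-3 - 2\right) + 10\right)\right) = 7 \left(16 + \left(-5 + 10\right)\right) = 7 \left(16 + 5\right) = 7 \cdot 21 = 147$)
$R{\left(s \right)} = 3$ ($R{\left(s \right)} = -2 - -5 = -2 + \left(-29 + 34\right) = -2 + 5 = 3$)
$\left(X + R{\left(41 \right)}\right) \left(3605 + 1327\right) = \left(147 + 3\right) \left(3605 + 1327\right) = 150 \cdot 4932 = 739800$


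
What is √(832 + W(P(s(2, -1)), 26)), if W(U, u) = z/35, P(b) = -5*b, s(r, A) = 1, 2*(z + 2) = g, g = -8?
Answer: √1018990/35 ≈ 28.841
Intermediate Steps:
z = -6 (z = -2 + (½)*(-8) = -2 - 4 = -6)
W(U, u) = -6/35
√(832 + W(P(s(2, -1)), 26)) = √(832 - 6/35) = √(29114/35) = √1018990/35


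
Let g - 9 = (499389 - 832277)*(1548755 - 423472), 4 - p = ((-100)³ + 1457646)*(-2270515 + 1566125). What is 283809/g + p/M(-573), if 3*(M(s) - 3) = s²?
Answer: 60377170258804177050833/20498864082804285 ≈ 2.9454e+6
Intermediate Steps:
M(s) = 3 + s²/3
p = 322361265944 (p = 4 - ((-100)³ + 1457646)*(-2270515 + 1566125) = 4 - (-1000000 + 1457646)*(-704390) = 4 - 457646*(-704390) = 4 - 1*(-322361265940) = 4 + 322361265940 = 322361265944)
g = -374593207295 (g = 9 + (499389 - 832277)*(1548755 - 423472) = 9 - 332888*1125283 = 9 - 374593207304 = -374593207295)
283809/g + p/M(-573) = 283809/(-374593207295) + 322361265944/(3 + (⅓)*(-573)²) = 283809*(-1/374593207295) + 322361265944/(3 + (⅓)*328329) = -283809/374593207295 + 322361265944/(3 + 109443) = -283809/374593207295 + 322361265944/109446 = -283809/374593207295 + 322361265944*(1/109446) = -283809/374593207295 + 161180632972/54723 = 60377170258804177050833/20498864082804285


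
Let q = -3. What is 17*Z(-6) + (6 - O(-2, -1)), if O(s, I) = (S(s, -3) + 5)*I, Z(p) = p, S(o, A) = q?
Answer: -94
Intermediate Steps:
S(o, A) = -3
O(s, I) = 2*I (O(s, I) = (-3 + 5)*I = 2*I)
17*Z(-6) + (6 - O(-2, -1)) = 17*(-6) + (6 - 2*(-1)) = -102 + (6 - 1*(-2)) = -102 + (6 + 2) = -102 + 8 = -94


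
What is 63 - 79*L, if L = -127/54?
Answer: 13435/54 ≈ 248.80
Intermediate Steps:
L = -127/54 (L = -127*1/54 = -127/54 ≈ -2.3519)
63 - 79*L = 63 - 79*(-127/54) = 63 + 10033/54 = 13435/54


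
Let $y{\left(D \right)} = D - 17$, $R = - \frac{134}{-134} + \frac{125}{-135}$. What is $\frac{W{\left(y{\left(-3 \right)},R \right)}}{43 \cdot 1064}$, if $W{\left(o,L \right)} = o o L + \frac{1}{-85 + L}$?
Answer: $\frac{13787}{21297384} \approx 0.00064736$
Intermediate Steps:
$R = \frac{2}{27}$ ($R = \left(-134\right) \left(- \frac{1}{134}\right) + 125 \left(- \frac{1}{135}\right) = 1 - \frac{25}{27} = \frac{2}{27} \approx 0.074074$)
$y{\left(D \right)} = -17 + D$
$W{\left(o,L \right)} = \frac{1}{-85 + L} + L o^{2}$ ($W{\left(o,L \right)} = o^{2} L + \frac{1}{-85 + L} = L o^{2} + \frac{1}{-85 + L} = \frac{1}{-85 + L} + L o^{2}$)
$\frac{W{\left(y{\left(-3 \right)},R \right)}}{43 \cdot 1064} = \frac{\frac{1}{-85 + \frac{2}{27}} \left(1 + \left(\frac{2}{27}\right)^{2} \left(-17 - 3\right)^{2} - \frac{170 \left(-17 - 3\right)^{2}}{27}\right)}{43 \cdot 1064} = \frac{\frac{1}{- \frac{2293}{27}} \left(1 + \frac{4 \left(-20\right)^{2}}{729} - \frac{170 \left(-20\right)^{2}}{27}\right)}{45752} = - \frac{27 \left(1 + \frac{4}{729} \cdot 400 - \frac{170}{27} \cdot 400\right)}{2293} \cdot \frac{1}{45752} = - \frac{27 \left(1 + \frac{1600}{729} - \frac{68000}{27}\right)}{2293} \cdot \frac{1}{45752} = \left(- \frac{27}{2293}\right) \left(- \frac{1833671}{729}\right) \frac{1}{45752} = \frac{1833671}{61911} \cdot \frac{1}{45752} = \frac{13787}{21297384}$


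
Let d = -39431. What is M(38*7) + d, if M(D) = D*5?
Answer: -38101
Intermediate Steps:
M(D) = 5*D
M(38*7) + d = 5*(38*7) - 39431 = 5*266 - 39431 = 1330 - 39431 = -38101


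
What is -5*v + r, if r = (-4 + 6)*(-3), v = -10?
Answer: 44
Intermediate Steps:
r = -6 (r = 2*(-3) = -6)
-5*v + r = -5*(-10) - 6 = 50 - 6 = 44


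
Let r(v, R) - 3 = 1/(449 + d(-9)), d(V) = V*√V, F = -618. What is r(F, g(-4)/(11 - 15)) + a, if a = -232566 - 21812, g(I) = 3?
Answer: -51467693301/202330 + 27*I/202330 ≈ -2.5438e+5 + 0.00013345*I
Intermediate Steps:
d(V) = V^(3/2)
a = -254378
r(v, R) = 3 + (449 + 27*I)/202330 (r(v, R) = 3 + 1/(449 + (-9)^(3/2)) = 3 + 1/(449 - 27*I) = 3 + (449 + 27*I)/202330)
r(F, g(-4)/(11 - 15)) + a = (607439/202330 + 27*I/202330) - 254378 = -51467693301/202330 + 27*I/202330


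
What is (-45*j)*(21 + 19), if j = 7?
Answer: -12600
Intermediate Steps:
(-45*j)*(21 + 19) = (-45*7)*(21 + 19) = -315*40 = -12600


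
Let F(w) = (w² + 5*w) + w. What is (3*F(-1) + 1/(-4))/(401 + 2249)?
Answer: -61/10600 ≈ -0.0057547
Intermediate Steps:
F(w) = w² + 6*w
(3*F(-1) + 1/(-4))/(401 + 2249) = (3*(-(6 - 1)) + 1/(-4))/(401 + 2249) = (3*(-1*5) - ¼)/2650 = (3*(-5) - ¼)/2650 = (-15 - ¼)/2650 = (1/2650)*(-61/4) = -61/10600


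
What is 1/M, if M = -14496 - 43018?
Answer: -1/57514 ≈ -1.7387e-5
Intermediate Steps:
M = -57514
1/M = 1/(-57514) = -1/57514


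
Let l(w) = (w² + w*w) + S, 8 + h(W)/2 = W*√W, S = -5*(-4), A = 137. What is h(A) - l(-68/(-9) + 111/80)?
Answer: -50791921/259200 + 274*√137 ≈ 3011.1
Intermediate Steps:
S = 20
h(W) = -16 + 2*W^(3/2) (h(W) = -16 + 2*(W*√W) = -16 + 2*W^(3/2))
l(w) = 20 + 2*w² (l(w) = (w² + w*w) + 20 = (w² + w²) + 20 = 2*w² + 20 = 20 + 2*w²)
h(A) - l(-68/(-9) + 111/80) = (-16 + 2*137^(3/2)) - (20 + 2*(-68/(-9) + 111/80)²) = (-16 + 2*(137*√137)) - (20 + 2*(-68*(-⅑) + 111*(1/80))²) = (-16 + 274*√137) - (20 + 2*(68/9 + 111/80)²) = (-16 + 274*√137) - (20 + 2*(6439/720)²) = (-16 + 274*√137) - (20 + 2*(41460721/518400)) = (-16 + 274*√137) - (20 + 41460721/259200) = (-16 + 274*√137) - 1*46644721/259200 = (-16 + 274*√137) - 46644721/259200 = -50791921/259200 + 274*√137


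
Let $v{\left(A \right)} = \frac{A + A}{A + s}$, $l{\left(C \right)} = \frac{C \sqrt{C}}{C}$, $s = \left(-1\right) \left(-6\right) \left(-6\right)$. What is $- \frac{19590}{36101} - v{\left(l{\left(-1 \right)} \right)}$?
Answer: $- \frac{25480432}{46822997} + \frac{72 i}{1297} \approx -0.54419 + 0.055513 i$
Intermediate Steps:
$s = -36$ ($s = 6 \left(-6\right) = -36$)
$l{\left(C \right)} = \sqrt{C}$ ($l{\left(C \right)} = \frac{C^{\frac{3}{2}}}{C} = \sqrt{C}$)
$v{\left(A \right)} = \frac{2 A}{-36 + A}$ ($v{\left(A \right)} = \frac{A + A}{A - 36} = \frac{2 A}{-36 + A}$)
$- \frac{19590}{36101} - v{\left(l{\left(-1 \right)} \right)} = - \frac{19590}{36101} - \frac{2 \sqrt{-1}}{-36 + \sqrt{-1}} = \left(-19590\right) \frac{1}{36101} - \frac{2 i}{-36 + i} = - \frac{19590}{36101} - 2 i \frac{-36 - i}{1297} = - \frac{19590}{36101} - \frac{2 i \left(-36 - i\right)}{1297}$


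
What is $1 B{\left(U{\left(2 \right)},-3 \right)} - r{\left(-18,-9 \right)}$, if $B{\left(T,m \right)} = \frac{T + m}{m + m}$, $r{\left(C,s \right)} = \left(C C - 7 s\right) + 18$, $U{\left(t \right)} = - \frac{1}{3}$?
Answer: $- \frac{3640}{9} \approx -404.44$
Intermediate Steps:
$U{\left(t \right)} = - \frac{1}{3}$ ($U{\left(t \right)} = \left(-1\right) \frac{1}{3} = - \frac{1}{3}$)
$r{\left(C,s \right)} = 18 + C^{2} - 7 s$ ($r{\left(C,s \right)} = \left(C^{2} - 7 s\right) + 18 = 18 + C^{2} - 7 s$)
$B{\left(T,m \right)} = \frac{T + m}{2 m}$
$1 B{\left(U{\left(2 \right)},-3 \right)} - r{\left(-18,-9 \right)} = 1 \frac{- \frac{1}{3} - 3}{2 \left(-3\right)} - \left(18 + \left(-18\right)^{2} - -63\right) = 1 \cdot \frac{1}{2} \left(- \frac{1}{3}\right) \left(- \frac{10}{3}\right) - \left(18 + 324 + 63\right) = 1 \cdot \frac{5}{9} - 405 = \frac{5}{9} - 405 = - \frac{3640}{9}$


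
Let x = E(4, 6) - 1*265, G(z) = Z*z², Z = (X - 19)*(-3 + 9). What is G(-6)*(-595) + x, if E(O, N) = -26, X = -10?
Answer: 3726789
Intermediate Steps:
Z = -174 (Z = (-10 - 19)*(-3 + 9) = -29*6 = -174)
G(z) = -174*z²
x = -291 (x = -26 - 1*265 = -26 - 265 = -291)
G(-6)*(-595) + x = -174*(-6)²*(-595) - 291 = -174*36*(-595) - 291 = -6264*(-595) - 291 = 3727080 - 291 = 3726789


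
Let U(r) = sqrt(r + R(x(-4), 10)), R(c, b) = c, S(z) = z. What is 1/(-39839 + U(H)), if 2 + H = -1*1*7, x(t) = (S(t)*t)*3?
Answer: -39839/1587145882 - sqrt(39)/1587145882 ≈ -2.5105e-5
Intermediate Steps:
x(t) = 3*t**2 (x(t) = (t*t)*3 = t**2*3 = 3*t**2)
H = -9 (H = -2 - 1*1*7 = -2 - 1*7 = -2 - 7 = -9)
U(r) = sqrt(48 + r) (U(r) = sqrt(r + 3*(-4)**2) = sqrt(r + 3*16) = sqrt(r + 48) = sqrt(48 + r))
1/(-39839 + U(H)) = 1/(-39839 + sqrt(48 - 9)) = 1/(-39839 + sqrt(39))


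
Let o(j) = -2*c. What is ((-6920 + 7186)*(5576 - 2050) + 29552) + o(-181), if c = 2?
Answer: 967464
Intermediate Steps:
o(j) = -4 (o(j) = -2*2 = -4)
((-6920 + 7186)*(5576 - 2050) + 29552) + o(-181) = ((-6920 + 7186)*(5576 - 2050) + 29552) - 4 = (266*3526 + 29552) - 4 = (937916 + 29552) - 4 = 967468 - 4 = 967464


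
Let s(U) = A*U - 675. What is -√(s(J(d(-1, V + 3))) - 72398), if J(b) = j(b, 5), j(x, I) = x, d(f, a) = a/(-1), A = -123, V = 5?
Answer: -I*√72089 ≈ -268.49*I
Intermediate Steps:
d(f, a) = -a (d(f, a) = a*(-1) = -a)
J(b) = b
s(U) = -675 - 123*U (s(U) = -123*U - 675 = -675 - 123*U)
-√(s(J(d(-1, V + 3))) - 72398) = -√((-675 - (-123)*(5 + 3)) - 72398) = -√((-675 - (-123)*8) - 72398) = -√((-675 - 123*(-8)) - 72398) = -√((-675 + 984) - 72398) = -√(309 - 72398) = -√(-72089) = -I*√72089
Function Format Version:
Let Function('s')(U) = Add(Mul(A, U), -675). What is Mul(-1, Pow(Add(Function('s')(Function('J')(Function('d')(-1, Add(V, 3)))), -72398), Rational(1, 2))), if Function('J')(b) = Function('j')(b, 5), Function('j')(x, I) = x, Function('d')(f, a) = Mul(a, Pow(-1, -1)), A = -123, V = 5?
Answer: Mul(-1, I, Pow(72089, Rational(1, 2))) ≈ Mul(-268.49, I)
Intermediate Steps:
Function('d')(f, a) = Mul(-1, a) (Function('d')(f, a) = Mul(a, -1) = Mul(-1, a))
Function('J')(b) = b
Function('s')(U) = Add(-675, Mul(-123, U)) (Function('s')(U) = Add(Mul(-123, U), -675) = Add(-675, Mul(-123, U)))
Mul(-1, Pow(Add(Function('s')(Function('J')(Function('d')(-1, Add(V, 3)))), -72398), Rational(1, 2))) = Mul(-1, Pow(Add(Add(-675, Mul(-123, Mul(-1, Add(5, 3)))), -72398), Rational(1, 2))) = Mul(-1, Pow(Add(Add(-675, Mul(-123, Mul(-1, 8))), -72398), Rational(1, 2))) = Mul(-1, Pow(Add(Add(-675, Mul(-123, -8)), -72398), Rational(1, 2))) = Mul(-1, Pow(Add(Add(-675, 984), -72398), Rational(1, 2))) = Mul(-1, Pow(Add(309, -72398), Rational(1, 2))) = Mul(-1, Pow(-72089, Rational(1, 2))) = Mul(-1, Mul(I, Pow(72089, Rational(1, 2)))) = Mul(-1, I, Pow(72089, Rational(1, 2)))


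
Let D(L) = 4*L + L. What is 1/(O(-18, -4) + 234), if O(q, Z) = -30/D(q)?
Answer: 3/703 ≈ 0.0042674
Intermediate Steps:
D(L) = 5*L
O(q, Z) = -6/q (O(q, Z) = -30*1/(5*q) = -6/q)
1/(O(-18, -4) + 234) = 1/(-6/(-18) + 234) = 1/(-6*(-1/18) + 234) = 1/(⅓ + 234) = 1/(703/3) = 3/703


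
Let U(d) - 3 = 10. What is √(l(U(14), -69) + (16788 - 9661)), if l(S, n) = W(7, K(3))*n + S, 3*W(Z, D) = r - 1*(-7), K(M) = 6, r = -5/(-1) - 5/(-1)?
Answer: √6749 ≈ 82.152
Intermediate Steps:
U(d) = 13 (U(d) = 3 + 10 = 13)
r = 10 (r = -5*(-1) - 5*(-1) = 5 + 5 = 10)
W(Z, D) = 17/3 (W(Z, D) = (10 - 1*(-7))/3 = (10 + 7)/3 = (⅓)*17 = 17/3)
l(S, n) = S + 17*n/3 (l(S, n) = 17*n/3 + S = S + 17*n/3)
√(l(U(14), -69) + (16788 - 9661)) = √((13 + (17/3)*(-69)) + (16788 - 9661)) = √((13 - 391) + 7127) = √(-378 + 7127) = √6749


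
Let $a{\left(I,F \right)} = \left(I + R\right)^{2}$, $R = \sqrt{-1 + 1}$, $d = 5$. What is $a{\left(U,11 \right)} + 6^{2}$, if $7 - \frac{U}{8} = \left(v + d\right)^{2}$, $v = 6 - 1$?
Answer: $553572$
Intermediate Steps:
$R = 0$ ($R = \sqrt{0} = 0$)
$v = 5$
$U = -744$ ($U = 56 - 8 \left(5 + 5\right)^{2} = 56 - 8 \cdot 10^{2} = 56 - 800 = -744$)
$a{\left(I,F \right)} = I^{2}$ ($a{\left(I,F \right)} = \left(I + 0\right)^{2} = I^{2}$)
$a{\left(U,11 \right)} + 6^{2} = \left(-744\right)^{2} + 6^{2} = 553536 + 36 = 553572$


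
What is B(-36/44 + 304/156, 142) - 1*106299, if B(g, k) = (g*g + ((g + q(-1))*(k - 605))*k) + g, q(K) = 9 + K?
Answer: -130042049147/184041 ≈ -7.0659e+5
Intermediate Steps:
B(g, k) = g + g² + k*(-605 + k)*(8 + g) (B(g, k) = (g*g + ((g + (9 - 1))*(k - 605))*k) + g = (g² + ((g + 8)*(-605 + k))*k) + g = (g² + ((8 + g)*(-605 + k))*k) + g = (g² + ((-605 + k)*(8 + g))*k) + g = (g² + k*(-605 + k)*(8 + g)) + g = g + g² + k*(-605 + k)*(8 + g))
B(-36/44 + 304/156, 142) - 1*106299 = ((-36/44 + 304/156) + (-36/44 + 304/156)² - 4840*142 + 8*142² + (-36/44 + 304/156)*142² - 605*(-36/44 + 304/156)*142) - 1*106299 = ((-36*1/44 + 304*(1/156)) + (-36*1/44 + 304*(1/156))² - 687280 + 8*20164 + (-36*1/44 + 304*(1/156))*20164 - 605*(-36*1/44 + 304*(1/156))*142) - 106299 = ((-9/11 + 76/39) + (-9/11 + 76/39)² - 687280 + 161312 + (-9/11 + 76/39)*20164 - 605*(-9/11 + 76/39)*142) - 106299 = (485/429 + (485/429)² - 687280 + 161312 + (485/429)*20164 - 605*485/429*142) - 106299 = (485/429 + 235225/184041 - 687280 + 161312 + 9779540/429 - 3787850/39) - 106299 = -110478674888/184041 - 106299 = -130042049147/184041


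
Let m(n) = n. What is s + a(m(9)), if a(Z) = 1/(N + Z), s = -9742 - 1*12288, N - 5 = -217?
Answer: -4472091/203 ≈ -22030.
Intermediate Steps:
N = -212 (N = 5 - 217 = -212)
s = -22030 (s = -9742 - 12288 = -22030)
a(Z) = 1/(-212 + Z)
s + a(m(9)) = -22030 + 1/(-212 + 9) = -22030 + 1/(-203) = -22030 - 1/203 = -4472091/203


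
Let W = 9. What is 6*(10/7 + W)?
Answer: 438/7 ≈ 62.571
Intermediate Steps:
6*(10/7 + W) = 6*(10/7 + 9) = 6*(73/7) = 438/7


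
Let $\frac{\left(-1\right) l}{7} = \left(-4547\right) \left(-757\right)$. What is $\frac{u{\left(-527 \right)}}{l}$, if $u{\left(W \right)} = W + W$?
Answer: $\frac{1054}{24094553} \approx 4.3744 \cdot 10^{-5}$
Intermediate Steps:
$u{\left(W \right)} = 2 W$
$l = -24094553$ ($l = - 7 \left(\left(-4547\right) \left(-757\right)\right) = \left(-7\right) 3442079 = -24094553$)
$\frac{u{\left(-527 \right)}}{l} = \frac{2 \left(-527\right)}{-24094553} = \left(-1054\right) \left(- \frac{1}{24094553}\right) = \frac{1054}{24094553}$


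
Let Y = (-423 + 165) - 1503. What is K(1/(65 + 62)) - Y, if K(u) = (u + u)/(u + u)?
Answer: 1762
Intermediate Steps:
K(u) = 1 (K(u) = (2*u)/((2*u)) = (2*u)*(1/(2*u)) = 1)
Y = -1761 (Y = -258 - 1503 = -1761)
K(1/(65 + 62)) - Y = 1 - 1*(-1761) = 1 + 1761 = 1762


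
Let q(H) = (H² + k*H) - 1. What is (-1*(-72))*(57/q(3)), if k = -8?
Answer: -513/2 ≈ -256.50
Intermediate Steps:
q(H) = -1 + H² - 8*H (q(H) = (H² - 8*H) - 1 = -1 + H² - 8*H)
(-1*(-72))*(57/q(3)) = (-1*(-72))*(57/(-1 + 3² - 8*3)) = 72*(57/(-1 + 9 - 24)) = 72*(57/(-16)) = 72*(57*(-1/16)) = 72*(-57/16) = -513/2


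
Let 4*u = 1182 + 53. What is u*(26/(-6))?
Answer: -16055/12 ≈ -1337.9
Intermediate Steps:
u = 1235/4 (u = (1182 + 53)/4 = (¼)*1235 = 1235/4 ≈ 308.75)
u*(26/(-6)) = 1235*(26/(-6))/4 = 1235*(26*(-⅙))/4 = (1235/4)*(-13/3) = -16055/12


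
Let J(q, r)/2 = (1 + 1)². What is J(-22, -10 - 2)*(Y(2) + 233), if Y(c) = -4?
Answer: 1832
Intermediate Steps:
J(q, r) = 8 (J(q, r) = 2*(1 + 1)² = 2*2² = 2*4 = 8)
J(-22, -10 - 2)*(Y(2) + 233) = 8*(-4 + 233) = 8*229 = 1832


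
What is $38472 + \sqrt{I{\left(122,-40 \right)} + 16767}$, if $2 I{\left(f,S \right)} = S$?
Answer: $38472 + \sqrt{16747} \approx 38601.0$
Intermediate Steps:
$I{\left(f,S \right)} = \frac{S}{2}$
$38472 + \sqrt{I{\left(122,-40 \right)} + 16767} = 38472 + \sqrt{\frac{1}{2} \left(-40\right) + 16767} = 38472 + \sqrt{-20 + 16767} = 38472 + \sqrt{16747}$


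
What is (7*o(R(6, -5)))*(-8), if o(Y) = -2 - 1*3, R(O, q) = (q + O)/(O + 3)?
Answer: 280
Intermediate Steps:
R(O, q) = (O + q)/(3 + O)
o(Y) = -5 (o(Y) = -2 - 3 = -5)
(7*o(R(6, -5)))*(-8) = (7*(-5))*(-8) = -35*(-8) = 280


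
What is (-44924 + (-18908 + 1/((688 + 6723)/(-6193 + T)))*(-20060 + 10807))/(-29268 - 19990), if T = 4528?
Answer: -1296279345045/365051038 ≈ -3551.0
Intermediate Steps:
(-44924 + (-18908 + 1/((688 + 6723)/(-6193 + T)))*(-20060 + 10807))/(-29268 - 19990) = (-44924 + (-18908 + 1/((688 + 6723)/(-6193 + 4528)))*(-20060 + 10807))/(-29268 - 19990) = (-44924 + (-18908 + 1/(7411/(-1665)))*(-9253))/(-49258) = (-44924 + (-18908 + 1/(7411*(-1/1665)))*(-9253))*(-1/49258) = (-44924 + (-18908 + 1/(-7411/1665))*(-9253))*(-1/49258) = (-44924 + (-18908 - 1665/7411)*(-9253))*(-1/49258) = (-44924 - 140128853/7411*(-9253))*(-1/49258) = (-44924 + 1296612276809/7411)*(-1/49258) = (1296279345045/7411)*(-1/49258) = -1296279345045/365051038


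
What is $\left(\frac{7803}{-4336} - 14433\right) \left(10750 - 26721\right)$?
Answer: $\frac{999613566561}{4336} \approx 2.3054 \cdot 10^{8}$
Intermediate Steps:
$\left(\frac{7803}{-4336} - 14433\right) \left(10750 - 26721\right) = \left(7803 \left(- \frac{1}{4336}\right) - 14433\right) \left(-15971\right) = \left(- \frac{7803}{4336} - 14433\right) \left(-15971\right) = \left(- \frac{62589291}{4336}\right) \left(-15971\right) = \frac{999613566561}{4336}$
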